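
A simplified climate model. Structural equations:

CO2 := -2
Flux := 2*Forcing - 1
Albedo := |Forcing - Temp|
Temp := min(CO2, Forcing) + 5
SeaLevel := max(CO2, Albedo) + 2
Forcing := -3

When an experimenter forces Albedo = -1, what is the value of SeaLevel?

Intervening sets Albedo = -1 and removes its equation (Albedo := |Forcing - Temp|).
SeaLevel = max(CO2, Albedo) + 2  [with CO2=-2, Albedo=-1]  = 1

1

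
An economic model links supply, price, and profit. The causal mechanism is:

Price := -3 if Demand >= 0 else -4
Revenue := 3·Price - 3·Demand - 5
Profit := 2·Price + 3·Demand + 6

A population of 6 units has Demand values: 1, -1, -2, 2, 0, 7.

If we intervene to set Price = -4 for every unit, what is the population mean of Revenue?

-20.5

Every unit gets Price=-4 under the intervention. Revenue values become -20, -14, -11, -23, -17, -38; E[Revenue|do(Price=-4)] = -20.5.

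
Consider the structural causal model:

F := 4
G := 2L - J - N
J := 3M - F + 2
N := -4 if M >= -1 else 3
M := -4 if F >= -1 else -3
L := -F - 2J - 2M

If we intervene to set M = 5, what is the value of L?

-40

do(M=5) replaces the equation M := -4 if F >= -1 else -3 with the constant M = 5.
J = 3M - F + 2  [with M=5, F=4]  = 13
L = -F - 2J - 2M  [with F=4, J=13, M=5]  = -40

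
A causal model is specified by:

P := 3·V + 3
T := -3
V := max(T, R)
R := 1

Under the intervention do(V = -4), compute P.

The intervention breaks the incoming arrows to V: V := max(T, R) no longer applies, and V = -4.
P = 3·V + 3  [with V=-4]  = -9

-9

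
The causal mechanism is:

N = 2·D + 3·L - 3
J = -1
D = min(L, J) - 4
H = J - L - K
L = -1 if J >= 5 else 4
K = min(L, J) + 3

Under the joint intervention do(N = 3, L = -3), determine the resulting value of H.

2

The joint intervention fixes N = 3, L = -3, removing each variable's own equation.
K = min(L, J) + 3  [with L=-3, J=-1]  = 0
H = J - L - K  [with J=-1, L=-3, K=0]  = 2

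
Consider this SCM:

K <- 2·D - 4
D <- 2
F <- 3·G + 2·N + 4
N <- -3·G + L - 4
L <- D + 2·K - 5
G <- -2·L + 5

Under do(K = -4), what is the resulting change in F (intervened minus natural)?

Under do(K=-4), the mechanism K <- 2·D - 4 is discarded; K is fixed at -4.
L = D + 2·K - 5  [with D=2, K=-4]  = -11
G = -2·L + 5  [with L=-11]  = 27
N = -3·G + L - 4  [with G=27, L=-11]  = -96
F = 3·G + 2·N + 4  [with G=27, N=-96]  = -107
Without intervention: K = 2·D - 4  [with D=2]  = 0; L = D + 2·K - 5  [with D=2, K=0]  = -3; G = -2·L + 5  [with L=-3]  = 11; N = -3·G + L - 4  [with G=11, L=-3]  = -40; F = 3·G + 2·N + 4  [with G=11, N=-40]  = -43.
Change = -107 − (-43) = -64.

-64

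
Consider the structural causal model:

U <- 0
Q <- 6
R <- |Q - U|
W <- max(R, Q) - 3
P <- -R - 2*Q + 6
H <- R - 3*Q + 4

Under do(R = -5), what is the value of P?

do(R=-5) replaces the equation R <- |Q - U| with the constant R = -5.
P = -R - 2*Q + 6  [with R=-5, Q=6]  = -1

-1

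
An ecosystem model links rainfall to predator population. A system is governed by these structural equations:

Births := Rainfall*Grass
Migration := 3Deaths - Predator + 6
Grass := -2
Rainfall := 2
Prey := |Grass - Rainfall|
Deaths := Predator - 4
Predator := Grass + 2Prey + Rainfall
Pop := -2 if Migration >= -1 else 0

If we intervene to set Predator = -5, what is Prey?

4

Under do(Predator=-5), the mechanism Predator := Grass + 2Prey + Rainfall is discarded; Predator is fixed at -5.
Since Prey is not a descendant of the intervened variable, it is unaffected.
Prey = |Grass - Rainfall|  [with Grass=-2, Rainfall=2]  = 4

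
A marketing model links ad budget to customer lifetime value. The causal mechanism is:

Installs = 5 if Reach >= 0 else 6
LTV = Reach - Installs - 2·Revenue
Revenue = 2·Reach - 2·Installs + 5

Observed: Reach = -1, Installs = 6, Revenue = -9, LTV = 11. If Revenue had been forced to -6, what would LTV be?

The intervention breaks the incoming arrows to Revenue: Revenue = 2·Reach - 2·Installs + 5 no longer applies, and Revenue = -6.
Installs = 5 if Reach >= 0 else 6  [with Reach=-1]  = 6
LTV = Reach - Installs - 2·Revenue  [with Reach=-1, Installs=6, Revenue=-6]  = 5

5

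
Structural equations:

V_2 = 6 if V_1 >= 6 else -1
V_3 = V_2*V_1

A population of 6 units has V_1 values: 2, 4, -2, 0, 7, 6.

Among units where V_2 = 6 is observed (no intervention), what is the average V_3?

Conditioning on V_2=6 selects the 2 unit(s) with V_1 ∈ {7, 6}. Their V_3 values: 42, 36. Mean = 39.

39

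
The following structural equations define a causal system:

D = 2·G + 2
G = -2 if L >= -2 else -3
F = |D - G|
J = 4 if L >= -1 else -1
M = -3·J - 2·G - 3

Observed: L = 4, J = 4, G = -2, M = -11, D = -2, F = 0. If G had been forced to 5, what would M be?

-25

The intervention breaks the incoming arrows to G: G = -2 if L >= -2 else -3 no longer applies, and G = 5.
J = 4 if L >= -1 else -1  [with L=4]  = 4
M = -3·J - 2·G - 3  [with J=4, G=5]  = -25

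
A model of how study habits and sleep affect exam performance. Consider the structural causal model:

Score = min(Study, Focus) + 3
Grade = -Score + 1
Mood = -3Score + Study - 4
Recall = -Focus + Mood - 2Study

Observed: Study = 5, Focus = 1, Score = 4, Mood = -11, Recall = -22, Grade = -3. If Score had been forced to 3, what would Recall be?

do(Score=3) replaces the equation Score = min(Study, Focus) + 3 with the constant Score = 3.
Mood = -3Score + Study - 4  [with Score=3, Study=5]  = -8
Recall = -Focus + Mood - 2Study  [with Focus=1, Mood=-8, Study=5]  = -19

-19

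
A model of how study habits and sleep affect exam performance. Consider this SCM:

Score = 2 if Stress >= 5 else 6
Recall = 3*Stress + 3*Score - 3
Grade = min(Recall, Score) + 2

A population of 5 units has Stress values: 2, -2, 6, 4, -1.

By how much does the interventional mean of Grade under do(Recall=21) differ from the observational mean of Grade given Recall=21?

do(Recall=21) breaks Recall's dependence on Stress. With Recall=21 fixed, Grade across the units is 8, 8, 4, 8, 8, mean 7.2.
E[Grade|Recall=21] averages over only the 2 units with Recall=21 (Stress = 2, 6): Grade = 8, 4, mean 6.
Difference = 7.2 − 6 = 1.2.

1.2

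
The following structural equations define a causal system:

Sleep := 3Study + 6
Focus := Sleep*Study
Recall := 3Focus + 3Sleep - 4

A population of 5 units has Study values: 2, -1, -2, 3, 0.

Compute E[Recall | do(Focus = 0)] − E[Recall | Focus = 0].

12.6

Under do(Focus=0), Focus's equation is replaced by Focus=0 for every unit. Per-unit Recall: 32, 5, -4, 41, 14. Mean = 17.6.
E[Recall|Focus=0] averages over only the 2 units with Focus=0 (Study = -2, 0): Recall = -4, 14, mean 5.
Difference = 17.6 − 5 = 12.6.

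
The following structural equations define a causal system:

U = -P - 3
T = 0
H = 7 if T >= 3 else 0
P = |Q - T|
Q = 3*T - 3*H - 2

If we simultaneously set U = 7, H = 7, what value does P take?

23

Setting U = 7, H = 7 by intervention discards those variables' equations.
Q = 3*T - 3*H - 2  [with T=0, H=7]  = -23
P = |Q - T|  [with Q=-23, T=0]  = 23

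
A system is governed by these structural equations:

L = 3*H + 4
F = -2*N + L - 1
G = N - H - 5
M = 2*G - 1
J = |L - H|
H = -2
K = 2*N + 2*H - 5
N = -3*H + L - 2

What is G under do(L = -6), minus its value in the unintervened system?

do(L=-6) replaces the equation L = 3*H + 4 with the constant L = -6.
N = -3*H + L - 2  [with H=-2, L=-6]  = -2
G = N - H - 5  [with N=-2, H=-2]  = -5
Without intervention: L = 3*H + 4  [with H=-2]  = -2; N = -3*H + L - 2  [with H=-2, L=-2]  = 2; G = N - H - 5  [with N=2, H=-2]  = -1.
Change = -5 − (-1) = -4.

-4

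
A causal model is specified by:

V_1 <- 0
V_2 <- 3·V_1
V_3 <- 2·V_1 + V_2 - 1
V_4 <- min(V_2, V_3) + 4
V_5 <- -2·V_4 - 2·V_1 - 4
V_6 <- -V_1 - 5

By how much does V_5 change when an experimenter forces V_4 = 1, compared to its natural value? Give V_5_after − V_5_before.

4

Intervening sets V_4 = 1 and removes its equation (V_4 <- min(V_2, V_3) + 4).
V_5 = -2·V_4 - 2·V_1 - 4  [with V_4=1, V_1=0]  = -6
Without intervention: V_2 = 3·V_1  [with V_1=0]  = 0; V_3 = 2·V_1 + V_2 - 1  [with V_1=0, V_2=0]  = -1; V_4 = min(V_2, V_3) + 4  [with V_2=0, V_3=-1]  = 3; V_5 = -2·V_4 - 2·V_1 - 4  [with V_4=3, V_1=0]  = -10.
Change = -6 − (-10) = 4.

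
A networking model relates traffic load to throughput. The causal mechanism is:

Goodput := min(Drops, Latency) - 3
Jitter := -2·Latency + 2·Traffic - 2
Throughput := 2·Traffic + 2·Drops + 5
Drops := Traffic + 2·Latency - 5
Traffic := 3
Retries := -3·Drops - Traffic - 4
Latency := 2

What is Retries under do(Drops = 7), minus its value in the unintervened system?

The intervention breaks the incoming arrows to Drops: Drops := Traffic + 2·Latency - 5 no longer applies, and Drops = 7.
Retries = -3·Drops - Traffic - 4  [with Drops=7, Traffic=3]  = -28
Without intervention: Drops = Traffic + 2·Latency - 5  [with Traffic=3, Latency=2]  = 2; Retries = -3·Drops - Traffic - 4  [with Drops=2, Traffic=3]  = -13.
Change = -28 − (-13) = -15.

-15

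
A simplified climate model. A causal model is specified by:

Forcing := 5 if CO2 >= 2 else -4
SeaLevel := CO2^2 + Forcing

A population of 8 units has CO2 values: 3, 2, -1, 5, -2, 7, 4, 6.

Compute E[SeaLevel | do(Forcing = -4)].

The intervention sets Forcing=-4 in all 8 units regardless of CO2. Recomputing SeaLevel per unit gives 5, 0, -3, 21, 0, 45, 12, 32; average 14.

14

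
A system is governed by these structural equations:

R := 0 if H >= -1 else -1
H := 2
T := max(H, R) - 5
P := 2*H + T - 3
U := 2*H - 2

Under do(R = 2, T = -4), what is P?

-3

Setting R = 2, T = -4 by intervention discards those variables' equations.
P = 2*H + T - 3  [with H=2, T=-4]  = -3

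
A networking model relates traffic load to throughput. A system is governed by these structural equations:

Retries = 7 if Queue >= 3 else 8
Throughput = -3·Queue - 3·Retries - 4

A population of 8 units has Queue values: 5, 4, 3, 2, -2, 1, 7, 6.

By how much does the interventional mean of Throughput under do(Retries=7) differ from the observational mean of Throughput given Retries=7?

5.25

do(Retries=7) breaks Retries's dependence on Queue. With Retries=7 fixed, Throughput across the units is -40, -37, -34, -31, -19, -28, -46, -43, mean -34.75.
E[Throughput|Retries=7] averages over only the 5 units with Retries=7 (Queue = 5, 4, 3, 7, 6): Throughput = -40, -37, -34, -46, -43, mean -40.
Difference = -34.75 − (-40) = 5.25.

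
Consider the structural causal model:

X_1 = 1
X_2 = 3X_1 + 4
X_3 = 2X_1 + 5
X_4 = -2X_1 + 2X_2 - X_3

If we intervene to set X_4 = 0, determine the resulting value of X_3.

7

Under do(X_4=0), the mechanism X_4 = -2X_1 + 2X_2 - X_3 is discarded; X_4 is fixed at 0.
Since X_3 is not a descendant of the intervened variable, it is unaffected.
X_3 = 2X_1 + 5  [with X_1=1]  = 7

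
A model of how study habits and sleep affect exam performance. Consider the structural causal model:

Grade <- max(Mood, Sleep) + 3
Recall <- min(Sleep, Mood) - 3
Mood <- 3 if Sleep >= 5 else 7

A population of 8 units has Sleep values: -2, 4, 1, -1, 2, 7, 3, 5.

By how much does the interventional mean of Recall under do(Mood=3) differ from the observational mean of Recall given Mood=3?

-1.5

do(Mood=3) breaks Mood's dependence on Sleep. With Mood=3 fixed, Recall across the units is -5, 0, -2, -4, -1, 0, 0, 0, mean -1.5.
E[Recall|Mood=3] averages over only the 2 units with Mood=3 (Sleep = 7, 5): Recall = 0, 0, mean 0.
Difference = -1.5 − 0 = -1.5.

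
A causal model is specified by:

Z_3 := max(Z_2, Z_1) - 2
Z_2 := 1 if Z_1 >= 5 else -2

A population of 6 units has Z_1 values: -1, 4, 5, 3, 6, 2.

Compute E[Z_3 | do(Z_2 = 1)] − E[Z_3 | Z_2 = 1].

-2

Under do(Z_2=1), Z_2's equation is replaced by Z_2=1 for every unit. Per-unit Z_3: -1, 2, 3, 1, 4, 0. Mean = 1.5.
Conditioning on Z_2=1 selects the 2 unit(s) with Z_1 ∈ {5, 6}. Their Z_3 values: 3, 4. Mean = 3.5.
Difference = 1.5 − 3.5 = -2.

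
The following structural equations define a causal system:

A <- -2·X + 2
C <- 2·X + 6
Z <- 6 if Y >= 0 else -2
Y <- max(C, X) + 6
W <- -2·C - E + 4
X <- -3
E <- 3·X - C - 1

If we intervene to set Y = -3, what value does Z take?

The intervention breaks the incoming arrows to Y: Y <- max(C, X) + 6 no longer applies, and Y = -3.
Z = 6 if Y >= 0 else -2  [with Y=-3]  = -2

-2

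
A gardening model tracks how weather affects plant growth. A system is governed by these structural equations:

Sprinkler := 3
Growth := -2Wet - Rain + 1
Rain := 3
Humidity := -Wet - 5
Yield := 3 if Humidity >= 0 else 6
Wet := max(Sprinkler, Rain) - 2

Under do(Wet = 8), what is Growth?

The intervention breaks the incoming arrows to Wet: Wet := max(Sprinkler, Rain) - 2 no longer applies, and Wet = 8.
Growth = -2Wet - Rain + 1  [with Wet=8, Rain=3]  = -18

-18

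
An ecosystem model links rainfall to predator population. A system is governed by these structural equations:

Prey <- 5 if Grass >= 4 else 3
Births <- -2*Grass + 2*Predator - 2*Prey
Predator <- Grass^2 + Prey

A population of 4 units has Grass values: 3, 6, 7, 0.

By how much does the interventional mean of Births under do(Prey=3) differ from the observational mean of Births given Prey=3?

33

Every unit gets Prey=3 under the intervention. Births values become 12, 60, 84, 0; E[Births|do(Prey=3)] = 39.
E[Births|Prey=3] averages over only the 2 units with Prey=3 (Grass = 3, 0): Births = 12, 0, mean 6.
Difference = 39 − 6 = 33.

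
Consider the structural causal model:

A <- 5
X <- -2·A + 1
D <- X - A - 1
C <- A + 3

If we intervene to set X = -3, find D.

The intervention breaks the incoming arrows to X: X <- -2·A + 1 no longer applies, and X = -3.
D = X - A - 1  [with X=-3, A=5]  = -9

-9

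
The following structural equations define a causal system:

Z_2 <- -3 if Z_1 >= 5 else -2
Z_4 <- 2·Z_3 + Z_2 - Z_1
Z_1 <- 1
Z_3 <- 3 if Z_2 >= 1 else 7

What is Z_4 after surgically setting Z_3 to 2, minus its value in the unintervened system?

-10

The intervention breaks the incoming arrows to Z_3: Z_3 <- 3 if Z_2 >= 1 else 7 no longer applies, and Z_3 = 2.
Z_2 = -3 if Z_1 >= 5 else -2  [with Z_1=1]  = -2
Z_4 = 2·Z_3 + Z_2 - Z_1  [with Z_3=2, Z_2=-2, Z_1=1]  = 1
Without intervention: Z_2 = -3 if Z_1 >= 5 else -2  [with Z_1=1]  = -2; Z_3 = 3 if Z_2 >= 1 else 7  [with Z_2=-2]  = 7; Z_4 = 2·Z_3 + Z_2 - Z_1  [with Z_3=7, Z_2=-2, Z_1=1]  = 11.
Change = 1 − 11 = -10.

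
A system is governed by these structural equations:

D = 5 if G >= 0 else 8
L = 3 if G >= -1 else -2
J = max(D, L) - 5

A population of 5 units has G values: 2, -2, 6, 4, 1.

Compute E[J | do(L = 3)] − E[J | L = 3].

0.6

Every unit gets L=3 under the intervention. J values become 0, 3, 0, 0, 0; E[J|do(L=3)] = 0.6.
E[J|L=3] averages over only the 4 units with L=3 (G = 2, 6, 4, 1): J = 0, 0, 0, 0, mean 0.
Difference = 0.6 − 0 = 0.6.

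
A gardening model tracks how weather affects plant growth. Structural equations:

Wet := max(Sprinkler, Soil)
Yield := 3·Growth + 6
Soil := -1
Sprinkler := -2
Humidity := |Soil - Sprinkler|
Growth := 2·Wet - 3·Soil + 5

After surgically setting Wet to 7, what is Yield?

The intervention breaks the incoming arrows to Wet: Wet := max(Sprinkler, Soil) no longer applies, and Wet = 7.
Growth = 2·Wet - 3·Soil + 5  [with Wet=7, Soil=-1]  = 22
Yield = 3·Growth + 6  [with Growth=22]  = 72

72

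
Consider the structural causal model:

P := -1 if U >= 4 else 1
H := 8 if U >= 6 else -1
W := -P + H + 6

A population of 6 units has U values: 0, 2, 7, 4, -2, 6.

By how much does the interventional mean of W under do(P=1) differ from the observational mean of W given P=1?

Under do(P=1), P's equation is replaced by P=1 for every unit. Per-unit W: 4, 4, 13, 4, 4, 13. Mean = 7.
Conditioning on P=1 selects the 3 unit(s) with U ∈ {0, 2, -2}. Their W values: 4, 4, 4. Mean = 4.
Difference = 7 − 4 = 3.

3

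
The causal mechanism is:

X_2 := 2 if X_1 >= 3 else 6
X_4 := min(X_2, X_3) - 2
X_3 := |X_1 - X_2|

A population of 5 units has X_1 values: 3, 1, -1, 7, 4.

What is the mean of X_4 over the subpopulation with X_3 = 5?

1.5

Conditioning on X_3=5 selects the 2 unit(s) with X_1 ∈ {1, 7}. Their X_4 values: 3, 0. Mean = 1.5.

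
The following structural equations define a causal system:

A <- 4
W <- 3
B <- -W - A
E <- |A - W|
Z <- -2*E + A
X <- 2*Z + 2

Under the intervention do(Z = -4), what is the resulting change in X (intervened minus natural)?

The intervention breaks the incoming arrows to Z: Z <- -2*E + A no longer applies, and Z = -4.
X = 2*Z + 2  [with Z=-4]  = -6
Without intervention: E = |A - W|  [with A=4, W=3]  = 1; Z = -2*E + A  [with E=1, A=4]  = 2; X = 2*Z + 2  [with Z=2]  = 6.
Change = -6 − 6 = -12.

-12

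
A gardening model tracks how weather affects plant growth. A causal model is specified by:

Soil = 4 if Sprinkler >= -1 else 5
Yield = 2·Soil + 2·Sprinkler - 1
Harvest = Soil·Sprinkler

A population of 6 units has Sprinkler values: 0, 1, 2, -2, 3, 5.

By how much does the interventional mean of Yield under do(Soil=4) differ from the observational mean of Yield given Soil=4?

-1.4

Under do(Soil=4), Soil's equation is replaced by Soil=4 for every unit. Per-unit Yield: 7, 9, 11, 3, 13, 17. Mean = 10.
Observing Soil=4 restricts to units where Soil's equation naturally yields 4: Sprinkler ∈ {0, 1, 2, 3, 5}. In that subpopulation Yield = 7, 9, 11, 13, 17, mean 11.4.
Difference = 10 − 11.4 = -1.4.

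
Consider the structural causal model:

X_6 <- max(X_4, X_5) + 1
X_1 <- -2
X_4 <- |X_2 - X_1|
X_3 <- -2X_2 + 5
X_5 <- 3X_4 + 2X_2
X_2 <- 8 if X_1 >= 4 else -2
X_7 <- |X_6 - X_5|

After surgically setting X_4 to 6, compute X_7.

1

The intervention breaks the incoming arrows to X_4: X_4 <- |X_2 - X_1| no longer applies, and X_4 = 6.
X_2 = 8 if X_1 >= 4 else -2  [with X_1=-2]  = -2
X_5 = 3X_4 + 2X_2  [with X_4=6, X_2=-2]  = 14
X_6 = max(X_4, X_5) + 1  [with X_4=6, X_5=14]  = 15
X_7 = |X_6 - X_5|  [with X_6=15, X_5=14]  = 1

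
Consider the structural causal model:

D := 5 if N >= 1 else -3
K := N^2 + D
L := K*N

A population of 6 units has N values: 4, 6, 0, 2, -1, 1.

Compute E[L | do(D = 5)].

do(D=5) breaks D's dependence on N. With D=5 fixed, L across the units is 84, 246, 0, 18, -6, 6, mean 58.

58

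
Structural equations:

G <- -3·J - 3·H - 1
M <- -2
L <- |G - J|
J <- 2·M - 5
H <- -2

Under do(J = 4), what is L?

11

do(J=4) replaces the equation J <- 2·M - 5 with the constant J = 4.
G = -3·J - 3·H - 1  [with J=4, H=-2]  = -7
L = |G - J|  [with G=-7, J=4]  = 11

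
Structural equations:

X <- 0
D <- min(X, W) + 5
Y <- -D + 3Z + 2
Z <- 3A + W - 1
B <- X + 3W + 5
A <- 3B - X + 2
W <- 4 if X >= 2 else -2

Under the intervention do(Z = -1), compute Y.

-4

Intervening sets Z = -1 and removes its equation (Z <- 3A + W - 1).
W = 4 if X >= 2 else -2  [with X=0]  = -2
D = min(X, W) + 5  [with X=0, W=-2]  = 3
Y = -D + 3Z + 2  [with D=3, Z=-1]  = -4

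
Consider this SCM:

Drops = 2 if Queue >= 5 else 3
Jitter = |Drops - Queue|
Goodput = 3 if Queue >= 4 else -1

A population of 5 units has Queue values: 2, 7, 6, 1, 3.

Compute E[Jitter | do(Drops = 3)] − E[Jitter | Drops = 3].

Under do(Drops=3), Drops's equation is replaced by Drops=3 for every unit. Per-unit Jitter: 1, 4, 3, 2, 0. Mean = 2.
Conditioning on Drops=3 selects the 3 unit(s) with Queue ∈ {2, 1, 3}. Their Jitter values: 1, 2, 0. Mean = 1.
Difference = 2 − 1 = 1.

1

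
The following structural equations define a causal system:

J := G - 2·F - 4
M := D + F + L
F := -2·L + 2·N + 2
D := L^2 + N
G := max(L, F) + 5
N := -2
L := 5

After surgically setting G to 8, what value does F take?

-12

do(G=8) replaces the equation G := max(L, F) + 5 with the constant G = 8.
F is not downstream of the intervention, so its value is determined by the original equations.
F = -2·L + 2·N + 2  [with L=5, N=-2]  = -12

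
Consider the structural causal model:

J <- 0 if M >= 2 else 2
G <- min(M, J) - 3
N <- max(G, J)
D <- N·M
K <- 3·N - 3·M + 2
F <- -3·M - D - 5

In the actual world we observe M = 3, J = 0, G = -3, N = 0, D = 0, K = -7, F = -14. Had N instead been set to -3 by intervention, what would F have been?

-5

The intervention breaks the incoming arrows to N: N <- max(G, J) no longer applies, and N = -3.
D = N·M  [with N=-3, M=3]  = -9
F = -3·M - D - 5  [with M=3, D=-9]  = -5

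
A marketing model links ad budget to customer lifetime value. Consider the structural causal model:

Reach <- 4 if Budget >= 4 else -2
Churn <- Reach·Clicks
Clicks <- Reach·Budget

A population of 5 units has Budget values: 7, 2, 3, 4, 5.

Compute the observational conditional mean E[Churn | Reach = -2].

Conditioning on Reach=-2 selects the 2 unit(s) with Budget ∈ {2, 3}. Their Churn values: 8, 12. Mean = 10.

10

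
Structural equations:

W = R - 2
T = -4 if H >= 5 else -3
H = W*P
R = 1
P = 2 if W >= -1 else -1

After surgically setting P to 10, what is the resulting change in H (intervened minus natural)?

-8

The intervention breaks the incoming arrows to P: P = 2 if W >= -1 else -1 no longer applies, and P = 10.
W = R - 2  [with R=1]  = -1
H = W*P  [with W=-1, P=10]  = -10
Without intervention: W = R - 2  [with R=1]  = -1; P = 2 if W >= -1 else -1  [with W=-1]  = 2; H = W*P  [with W=-1, P=2]  = -2.
Change = -10 − (-2) = -8.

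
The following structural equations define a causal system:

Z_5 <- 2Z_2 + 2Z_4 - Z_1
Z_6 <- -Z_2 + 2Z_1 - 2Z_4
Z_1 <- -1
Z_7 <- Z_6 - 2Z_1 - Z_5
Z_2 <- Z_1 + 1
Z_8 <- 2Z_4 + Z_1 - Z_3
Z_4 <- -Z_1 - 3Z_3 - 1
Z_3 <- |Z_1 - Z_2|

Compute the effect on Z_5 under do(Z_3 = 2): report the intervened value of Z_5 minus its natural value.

-6

do(Z_3=2) replaces the equation Z_3 <- |Z_1 - Z_2| with the constant Z_3 = 2.
Z_2 = Z_1 + 1  [with Z_1=-1]  = 0
Z_4 = -Z_1 - 3Z_3 - 1  [with Z_1=-1, Z_3=2]  = -6
Z_5 = 2Z_2 + 2Z_4 - Z_1  [with Z_2=0, Z_4=-6, Z_1=-1]  = -11
Without intervention: Z_2 = Z_1 + 1  [with Z_1=-1]  = 0; Z_3 = |Z_1 - Z_2|  [with Z_1=-1, Z_2=0]  = 1; Z_4 = -Z_1 - 3Z_3 - 1  [with Z_1=-1, Z_3=1]  = -3; Z_5 = 2Z_2 + 2Z_4 - Z_1  [with Z_2=0, Z_4=-3, Z_1=-1]  = -5.
Change = -11 − (-5) = -6.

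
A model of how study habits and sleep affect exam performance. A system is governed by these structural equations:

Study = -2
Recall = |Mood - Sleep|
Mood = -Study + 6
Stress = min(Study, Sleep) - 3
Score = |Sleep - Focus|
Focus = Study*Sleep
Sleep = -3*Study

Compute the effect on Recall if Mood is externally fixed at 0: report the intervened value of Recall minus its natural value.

Intervening sets Mood = 0 and removes its equation (Mood = -Study + 6).
Sleep = -3*Study  [with Study=-2]  = 6
Recall = |Mood - Sleep|  [with Mood=0, Sleep=6]  = 6
Without intervention: Sleep = -3*Study  [with Study=-2]  = 6; Mood = -Study + 6  [with Study=-2]  = 8; Recall = |Mood - Sleep|  [with Mood=8, Sleep=6]  = 2.
Change = 6 − 2 = 4.

4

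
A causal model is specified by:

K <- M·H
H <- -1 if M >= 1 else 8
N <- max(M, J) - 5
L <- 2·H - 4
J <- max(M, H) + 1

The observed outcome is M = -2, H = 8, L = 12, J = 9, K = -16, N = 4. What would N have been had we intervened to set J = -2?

Under do(J=-2), the mechanism J <- max(M, H) + 1 is discarded; J is fixed at -2.
N = max(M, J) - 5  [with M=-2, J=-2]  = -7

-7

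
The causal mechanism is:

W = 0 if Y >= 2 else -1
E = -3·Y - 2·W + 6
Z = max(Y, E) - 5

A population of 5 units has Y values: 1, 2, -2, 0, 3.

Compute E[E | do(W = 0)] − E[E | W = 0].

The intervention sets W=0 in all 5 units regardless of Y. Recomputing E per unit gives 3, 0, 12, 6, -3; average 3.6.
Conditioning on W=0 selects the 2 unit(s) with Y ∈ {2, 3}. Their E values: 0, -3. Mean = -1.5.
Difference = 3.6 − (-1.5) = 5.1.

5.1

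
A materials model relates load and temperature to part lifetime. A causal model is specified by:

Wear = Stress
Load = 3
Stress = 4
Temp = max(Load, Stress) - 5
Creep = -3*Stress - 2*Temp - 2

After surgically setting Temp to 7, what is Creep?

The intervention breaks the incoming arrows to Temp: Temp = max(Load, Stress) - 5 no longer applies, and Temp = 7.
Creep = -3*Stress - 2*Temp - 2  [with Stress=4, Temp=7]  = -28

-28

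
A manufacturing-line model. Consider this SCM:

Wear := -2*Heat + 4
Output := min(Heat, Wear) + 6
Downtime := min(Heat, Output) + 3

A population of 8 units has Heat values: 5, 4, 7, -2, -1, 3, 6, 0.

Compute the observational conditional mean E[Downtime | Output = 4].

Conditioning on Output=4 selects the 2 unit(s) with Heat ∈ {-2, 3}. Their Downtime values: 1, 6. Mean = 3.5.

3.5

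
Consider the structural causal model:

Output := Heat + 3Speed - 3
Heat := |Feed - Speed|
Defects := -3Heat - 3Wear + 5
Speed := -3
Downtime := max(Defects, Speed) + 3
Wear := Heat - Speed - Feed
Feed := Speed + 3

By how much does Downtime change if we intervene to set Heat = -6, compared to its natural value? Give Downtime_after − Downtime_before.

35

The intervention breaks the incoming arrows to Heat: Heat := |Feed - Speed| no longer applies, and Heat = -6.
Feed = Speed + 3  [with Speed=-3]  = 0
Wear = Heat - Speed - Feed  [with Heat=-6, Speed=-3, Feed=0]  = -3
Defects = -3Heat - 3Wear + 5  [with Heat=-6, Wear=-3]  = 32
Downtime = max(Defects, Speed) + 3  [with Defects=32, Speed=-3]  = 35
Without intervention: Feed = Speed + 3  [with Speed=-3]  = 0; Heat = |Feed - Speed|  [with Feed=0, Speed=-3]  = 3; Wear = Heat - Speed - Feed  [with Heat=3, Speed=-3, Feed=0]  = 6; Defects = -3Heat - 3Wear + 5  [with Heat=3, Wear=6]  = -22; Downtime = max(Defects, Speed) + 3  [with Defects=-22, Speed=-3]  = 0.
Change = 35 − 0 = 35.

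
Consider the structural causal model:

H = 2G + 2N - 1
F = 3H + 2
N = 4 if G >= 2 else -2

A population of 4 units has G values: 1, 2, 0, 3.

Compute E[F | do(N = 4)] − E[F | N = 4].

The intervention sets N=4 in all 4 units regardless of G. Recomputing F per unit gives 29, 35, 23, 41; average 32.
E[F|N=4] averages over only the 2 units with N=4 (G = 2, 3): F = 35, 41, mean 38.
Difference = 32 − 38 = -6.

-6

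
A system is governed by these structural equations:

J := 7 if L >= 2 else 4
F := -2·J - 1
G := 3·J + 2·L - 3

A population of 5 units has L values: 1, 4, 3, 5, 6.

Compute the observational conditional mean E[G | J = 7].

E[G|J=7] averages over only the 4 units with J=7 (L = 4, 3, 5, 6): G = 26, 24, 28, 30, mean 27.

27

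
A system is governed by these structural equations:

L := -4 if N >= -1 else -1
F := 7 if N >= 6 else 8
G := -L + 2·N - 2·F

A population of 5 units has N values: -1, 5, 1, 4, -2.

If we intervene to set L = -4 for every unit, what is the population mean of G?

Under do(L=-4), L's equation is replaced by L=-4 for every unit. Per-unit G: -14, -2, -10, -4, -16. Mean = -9.2.

-9.2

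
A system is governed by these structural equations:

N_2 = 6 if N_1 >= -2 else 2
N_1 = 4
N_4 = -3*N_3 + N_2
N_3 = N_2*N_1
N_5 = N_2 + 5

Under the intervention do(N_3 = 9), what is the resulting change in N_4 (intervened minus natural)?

45

The intervention breaks the incoming arrows to N_3: N_3 = N_2*N_1 no longer applies, and N_3 = 9.
N_2 = 6 if N_1 >= -2 else 2  [with N_1=4]  = 6
N_4 = -3*N_3 + N_2  [with N_3=9, N_2=6]  = -21
Without intervention: N_2 = 6 if N_1 >= -2 else 2  [with N_1=4]  = 6; N_3 = N_2*N_1  [with N_2=6, N_1=4]  = 24; N_4 = -3*N_3 + N_2  [with N_3=24, N_2=6]  = -66.
Change = -21 − (-66) = 45.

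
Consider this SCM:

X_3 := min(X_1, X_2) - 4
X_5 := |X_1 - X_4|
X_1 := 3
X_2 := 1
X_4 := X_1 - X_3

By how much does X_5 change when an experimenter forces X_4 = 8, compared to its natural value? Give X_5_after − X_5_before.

2

Intervening sets X_4 = 8 and removes its equation (X_4 := X_1 - X_3).
X_5 = |X_1 - X_4|  [with X_1=3, X_4=8]  = 5
Without intervention: X_3 = min(X_1, X_2) - 4  [with X_1=3, X_2=1]  = -3; X_4 = X_1 - X_3  [with X_1=3, X_3=-3]  = 6; X_5 = |X_1 - X_4|  [with X_1=3, X_4=6]  = 3.
Change = 5 − 3 = 2.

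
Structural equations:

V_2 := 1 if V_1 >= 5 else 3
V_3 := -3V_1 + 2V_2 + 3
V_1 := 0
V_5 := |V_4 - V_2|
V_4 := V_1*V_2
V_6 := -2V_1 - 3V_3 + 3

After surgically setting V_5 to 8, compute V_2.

3

Under do(V_5=8), the mechanism V_5 := |V_4 - V_2| is discarded; V_5 is fixed at 8.
No directed path runs from V_5 to V_2, so V_2 keeps its natural value.
V_2 = 1 if V_1 >= 5 else 3  [with V_1=0]  = 3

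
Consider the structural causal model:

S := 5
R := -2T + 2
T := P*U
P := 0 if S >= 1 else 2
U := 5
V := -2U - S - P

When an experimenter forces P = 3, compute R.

-28

The intervention breaks the incoming arrows to P: P := 0 if S >= 1 else 2 no longer applies, and P = 3.
T = P*U  [with P=3, U=5]  = 15
R = -2T + 2  [with T=15]  = -28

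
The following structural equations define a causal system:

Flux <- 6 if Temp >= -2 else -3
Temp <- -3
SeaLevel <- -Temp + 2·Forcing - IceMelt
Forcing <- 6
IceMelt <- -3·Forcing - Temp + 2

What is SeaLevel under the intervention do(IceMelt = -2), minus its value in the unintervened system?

-11

The intervention breaks the incoming arrows to IceMelt: IceMelt <- -3·Forcing - Temp + 2 no longer applies, and IceMelt = -2.
SeaLevel = -Temp + 2·Forcing - IceMelt  [with Temp=-3, Forcing=6, IceMelt=-2]  = 17
Without intervention: IceMelt = -3·Forcing - Temp + 2  [with Forcing=6, Temp=-3]  = -13; SeaLevel = -Temp + 2·Forcing - IceMelt  [with Temp=-3, Forcing=6, IceMelt=-13]  = 28.
Change = 17 − 28 = -11.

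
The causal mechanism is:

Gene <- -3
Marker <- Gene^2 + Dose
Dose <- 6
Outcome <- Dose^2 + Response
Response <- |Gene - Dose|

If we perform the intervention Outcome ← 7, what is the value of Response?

9

The intervention breaks the incoming arrows to Outcome: Outcome <- Dose^2 + Response no longer applies, and Outcome = 7.
Since Response is not a descendant of the intervened variable, it is unaffected.
Response = |Gene - Dose|  [with Gene=-3, Dose=6]  = 9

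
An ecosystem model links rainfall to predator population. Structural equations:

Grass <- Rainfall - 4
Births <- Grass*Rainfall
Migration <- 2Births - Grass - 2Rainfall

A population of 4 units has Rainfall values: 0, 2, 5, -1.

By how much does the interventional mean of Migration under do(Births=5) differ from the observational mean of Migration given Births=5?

1.5

do(Births=5) breaks Births's dependence on Rainfall. With Births=5 fixed, Migration across the units is 14, 8, -1, 17, mean 9.5.
Conditioning on Births=5 selects the 2 unit(s) with Rainfall ∈ {5, -1}. Their Migration values: -1, 17. Mean = 8.
Difference = 9.5 − 8 = 1.5.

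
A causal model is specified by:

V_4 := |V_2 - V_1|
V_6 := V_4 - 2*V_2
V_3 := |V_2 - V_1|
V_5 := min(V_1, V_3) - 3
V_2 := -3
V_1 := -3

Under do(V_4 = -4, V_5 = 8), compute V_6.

The joint intervention fixes V_4 = -4, V_5 = 8, removing each variable's own equation.
V_6 = V_4 - 2*V_2  [with V_4=-4, V_2=-3]  = 2

2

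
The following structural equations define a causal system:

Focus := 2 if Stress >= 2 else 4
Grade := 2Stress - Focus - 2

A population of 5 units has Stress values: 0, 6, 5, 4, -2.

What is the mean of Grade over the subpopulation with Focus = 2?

Conditioning on Focus=2 selects the 3 unit(s) with Stress ∈ {6, 5, 4}. Their Grade values: 8, 6, 4. Mean = 6.

6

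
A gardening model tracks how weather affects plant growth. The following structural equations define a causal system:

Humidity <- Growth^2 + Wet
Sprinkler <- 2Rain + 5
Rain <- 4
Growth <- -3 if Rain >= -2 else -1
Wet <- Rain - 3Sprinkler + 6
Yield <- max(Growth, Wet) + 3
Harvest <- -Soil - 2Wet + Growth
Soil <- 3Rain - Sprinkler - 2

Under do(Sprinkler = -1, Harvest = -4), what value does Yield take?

16

Setting Sprinkler = -1, Harvest = -4 by intervention discards those variables' equations.
Wet = Rain - 3Sprinkler + 6  [with Rain=4, Sprinkler=-1]  = 13
Growth = -3 if Rain >= -2 else -1  [with Rain=4]  = -3
Yield = max(Growth, Wet) + 3  [with Growth=-3, Wet=13]  = 16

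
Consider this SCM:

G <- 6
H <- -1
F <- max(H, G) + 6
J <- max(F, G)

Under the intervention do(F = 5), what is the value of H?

-1

Under do(F=5), the mechanism F <- max(H, G) + 6 is discarded; F is fixed at 5.
Since H is not a descendant of the intervened variable, it is unaffected.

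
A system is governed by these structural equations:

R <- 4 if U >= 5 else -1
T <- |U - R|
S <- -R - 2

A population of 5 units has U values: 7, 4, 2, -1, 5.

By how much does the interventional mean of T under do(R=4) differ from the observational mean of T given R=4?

0.2

do(R=4) breaks R's dependence on U. With R=4 fixed, T across the units is 3, 0, 2, 5, 1, mean 2.2.
Observing R=4 restricts to units where R's equation naturally yields 4: U ∈ {7, 5}. In that subpopulation T = 3, 1, mean 2.
Difference = 2.2 − 2 = 0.2.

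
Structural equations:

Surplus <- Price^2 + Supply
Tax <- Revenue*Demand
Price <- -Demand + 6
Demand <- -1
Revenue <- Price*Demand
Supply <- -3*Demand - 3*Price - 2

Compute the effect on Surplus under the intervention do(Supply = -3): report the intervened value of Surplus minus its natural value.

17

The intervention breaks the incoming arrows to Supply: Supply <- -3*Demand - 3*Price - 2 no longer applies, and Supply = -3.
Price = -Demand + 6  [with Demand=-1]  = 7
Surplus = Price^2 + Supply  [with Price=7, Supply=-3]  = 46
Without intervention: Price = -Demand + 6  [with Demand=-1]  = 7; Supply = -3*Demand - 3*Price - 2  [with Demand=-1, Price=7]  = -20; Surplus = Price^2 + Supply  [with Price=7, Supply=-20]  = 29.
Change = 46 − 29 = 17.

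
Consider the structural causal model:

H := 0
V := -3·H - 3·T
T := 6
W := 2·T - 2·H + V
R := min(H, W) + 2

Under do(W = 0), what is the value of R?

2

Intervening sets W = 0 and removes its equation (W := 2·T - 2·H + V).
R = min(H, W) + 2  [with H=0, W=0]  = 2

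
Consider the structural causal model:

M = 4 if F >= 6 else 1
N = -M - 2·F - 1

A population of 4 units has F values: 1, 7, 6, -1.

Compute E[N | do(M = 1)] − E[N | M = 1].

-6.5

do(M=1) breaks M's dependence on F. With M=1 fixed, N across the units is -4, -16, -14, 0, mean -8.5.
Observing M=1 restricts to units where M's equation naturally yields 1: F ∈ {1, -1}. In that subpopulation N = -4, 0, mean -2.
Difference = -8.5 − (-2) = -6.5.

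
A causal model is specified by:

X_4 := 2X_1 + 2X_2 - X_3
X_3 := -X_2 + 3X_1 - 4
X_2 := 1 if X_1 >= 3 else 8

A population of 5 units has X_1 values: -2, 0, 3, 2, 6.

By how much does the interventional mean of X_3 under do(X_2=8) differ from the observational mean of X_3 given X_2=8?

do(X_2=8) breaks X_2's dependence on X_1. With X_2=8 fixed, X_3 across the units is -18, -12, -3, -6, 6, mean -6.6.
Conditioning on X_2=8 selects the 3 unit(s) with X_1 ∈ {-2, 0, 2}. Their X_3 values: -18, -12, -6. Mean = -12.
Difference = -6.6 − (-12) = 5.4.

5.4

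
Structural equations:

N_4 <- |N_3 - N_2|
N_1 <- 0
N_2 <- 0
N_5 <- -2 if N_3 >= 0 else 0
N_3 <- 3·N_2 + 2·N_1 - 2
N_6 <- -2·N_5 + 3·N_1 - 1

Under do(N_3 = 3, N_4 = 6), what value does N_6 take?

3

Setting N_3 = 3, N_4 = 6 by intervention discards those variables' equations.
N_5 = -2 if N_3 >= 0 else 0  [with N_3=3]  = -2
N_6 = -2·N_5 + 3·N_1 - 1  [with N_5=-2, N_1=0]  = 3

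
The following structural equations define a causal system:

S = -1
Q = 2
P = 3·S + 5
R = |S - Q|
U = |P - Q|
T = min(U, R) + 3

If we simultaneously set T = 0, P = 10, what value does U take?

8

Under do(T = 0, P = 10), each intervened variable's structural equation is replaced by its fixed value.
U = |P - Q|  [with P=10, Q=2]  = 8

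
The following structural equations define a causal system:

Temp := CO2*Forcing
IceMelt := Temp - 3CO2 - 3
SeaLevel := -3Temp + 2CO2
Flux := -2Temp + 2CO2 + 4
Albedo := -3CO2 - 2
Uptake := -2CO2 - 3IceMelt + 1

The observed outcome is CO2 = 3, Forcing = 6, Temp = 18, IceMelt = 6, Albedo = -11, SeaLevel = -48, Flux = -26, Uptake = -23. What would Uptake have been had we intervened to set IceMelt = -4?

7

do(IceMelt=-4) replaces the equation IceMelt := Temp - 3CO2 - 3 with the constant IceMelt = -4.
Uptake = -2CO2 - 3IceMelt + 1  [with CO2=3, IceMelt=-4]  = 7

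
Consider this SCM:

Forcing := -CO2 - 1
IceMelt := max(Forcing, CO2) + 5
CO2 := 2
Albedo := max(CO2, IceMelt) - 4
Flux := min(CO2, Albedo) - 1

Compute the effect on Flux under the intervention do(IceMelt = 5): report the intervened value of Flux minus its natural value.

do(IceMelt=5) replaces the equation IceMelt := max(Forcing, CO2) + 5 with the constant IceMelt = 5.
Albedo = max(CO2, IceMelt) - 4  [with CO2=2, IceMelt=5]  = 1
Flux = min(CO2, Albedo) - 1  [with CO2=2, Albedo=1]  = 0
Without intervention: Forcing = -CO2 - 1  [with CO2=2]  = -3; IceMelt = max(Forcing, CO2) + 5  [with Forcing=-3, CO2=2]  = 7; Albedo = max(CO2, IceMelt) - 4  [with CO2=2, IceMelt=7]  = 3; Flux = min(CO2, Albedo) - 1  [with CO2=2, Albedo=3]  = 1.
Change = 0 − 1 = -1.

-1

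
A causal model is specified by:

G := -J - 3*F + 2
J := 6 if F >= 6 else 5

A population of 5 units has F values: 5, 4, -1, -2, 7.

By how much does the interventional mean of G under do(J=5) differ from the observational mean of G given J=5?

The intervention sets J=5 in all 5 units regardless of F. Recomputing G per unit gives -18, -15, 0, 3, -24; average -10.8.
Conditioning on J=5 selects the 4 unit(s) with F ∈ {5, 4, -1, -2}. Their G values: -18, -15, 0, 3. Mean = -7.5.
Difference = -10.8 − (-7.5) = -3.3.

-3.3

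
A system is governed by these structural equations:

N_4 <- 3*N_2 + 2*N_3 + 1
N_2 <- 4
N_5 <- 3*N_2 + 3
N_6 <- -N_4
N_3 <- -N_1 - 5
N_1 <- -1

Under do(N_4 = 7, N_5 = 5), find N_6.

The joint intervention fixes N_4 = 7, N_5 = 5, removing each variable's own equation.
N_6 = -N_4  [with N_4=7]  = -7

-7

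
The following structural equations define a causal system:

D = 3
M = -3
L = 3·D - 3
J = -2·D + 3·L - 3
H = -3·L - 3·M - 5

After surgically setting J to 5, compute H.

Intervening sets J = 5 and removes its equation (J = -2·D + 3·L - 3).
No directed path runs from J to H, so H keeps its natural value.
L = 3·D - 3  [with D=3]  = 6
H = -3·L - 3·M - 5  [with L=6, M=-3]  = -14

-14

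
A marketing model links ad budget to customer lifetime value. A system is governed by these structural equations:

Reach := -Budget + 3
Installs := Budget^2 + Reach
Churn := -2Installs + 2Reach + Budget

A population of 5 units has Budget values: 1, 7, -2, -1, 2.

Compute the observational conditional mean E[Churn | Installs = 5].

-4.5

E[Churn|Installs=5] averages over only the 2 units with Installs=5 (Budget = -1, 2): Churn = -3, -6, mean -4.5.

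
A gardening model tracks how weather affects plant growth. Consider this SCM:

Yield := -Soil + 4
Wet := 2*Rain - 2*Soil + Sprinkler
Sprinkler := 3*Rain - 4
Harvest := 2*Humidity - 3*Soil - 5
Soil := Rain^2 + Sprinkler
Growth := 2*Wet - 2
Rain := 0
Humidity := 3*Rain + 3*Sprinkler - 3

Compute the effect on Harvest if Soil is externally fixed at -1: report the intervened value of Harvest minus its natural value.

-9

The intervention breaks the incoming arrows to Soil: Soil := Rain^2 + Sprinkler no longer applies, and Soil = -1.
Sprinkler = 3*Rain - 4  [with Rain=0]  = -4
Humidity = 3*Rain + 3*Sprinkler - 3  [with Rain=0, Sprinkler=-4]  = -15
Harvest = 2*Humidity - 3*Soil - 5  [with Humidity=-15, Soil=-1]  = -32
Without intervention: Sprinkler = 3*Rain - 4  [with Rain=0]  = -4; Soil = Rain^2 + Sprinkler  [with Rain=0, Sprinkler=-4]  = -4; Humidity = 3*Rain + 3*Sprinkler - 3  [with Rain=0, Sprinkler=-4]  = -15; Harvest = 2*Humidity - 3*Soil - 5  [with Humidity=-15, Soil=-4]  = -23.
Change = -32 − (-23) = -9.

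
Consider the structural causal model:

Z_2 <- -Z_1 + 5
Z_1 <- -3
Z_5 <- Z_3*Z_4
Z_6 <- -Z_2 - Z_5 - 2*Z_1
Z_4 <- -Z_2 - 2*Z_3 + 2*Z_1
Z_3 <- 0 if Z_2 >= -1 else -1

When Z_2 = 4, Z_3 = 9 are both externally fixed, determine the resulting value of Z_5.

Under do(Z_2 = 4, Z_3 = 9), each intervened variable's structural equation is replaced by its fixed value.
Z_4 = -Z_2 - 2*Z_3 + 2*Z_1  [with Z_2=4, Z_3=9, Z_1=-3]  = -28
Z_5 = Z_3*Z_4  [with Z_3=9, Z_4=-28]  = -252

-252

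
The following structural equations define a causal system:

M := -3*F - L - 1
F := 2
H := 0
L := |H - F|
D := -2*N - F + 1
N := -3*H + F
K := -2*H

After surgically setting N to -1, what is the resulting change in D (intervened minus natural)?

The intervention breaks the incoming arrows to N: N := -3*H + F no longer applies, and N = -1.
D = -2*N - F + 1  [with N=-1, F=2]  = 1
Without intervention: N = -3*H + F  [with H=0, F=2]  = 2; D = -2*N - F + 1  [with N=2, F=2]  = -5.
Change = 1 − (-5) = 6.

6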